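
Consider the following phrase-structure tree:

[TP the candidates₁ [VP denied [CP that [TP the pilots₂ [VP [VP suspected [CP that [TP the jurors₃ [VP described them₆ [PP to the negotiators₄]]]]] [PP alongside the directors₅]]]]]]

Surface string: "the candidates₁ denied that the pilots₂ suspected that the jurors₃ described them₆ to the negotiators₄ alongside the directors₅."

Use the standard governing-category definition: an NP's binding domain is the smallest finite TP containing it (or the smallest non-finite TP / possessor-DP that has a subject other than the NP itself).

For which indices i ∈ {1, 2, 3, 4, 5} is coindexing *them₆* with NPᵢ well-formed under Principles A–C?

*them* is a pronoun, so Principle B applies: it must be free in its binding domain.
Binding domain of *them₆*: the embedded TP, whose subject is the jurors₃.
*the candidates₁* c-commands the pronoun but from outside its binding domain, and is not c-commanded by it → coindexation permitted.
*the pilots₂* c-commands the pronoun but from outside its binding domain, and is not c-commanded by it → coindexation permitted.
*the jurors₃* c-commands the pronoun within its binding domain → coindexation would violate Principle B.
*the negotiators₄*: the pronoun c-commands this R-expression → coindexation would violate Principle C on *the negotiators₄*.
*the directors₅* and the pronoun do not c-command one another → neither Principle B nor Principle C is at stake; coindexation permitted.

{1, 2, 5}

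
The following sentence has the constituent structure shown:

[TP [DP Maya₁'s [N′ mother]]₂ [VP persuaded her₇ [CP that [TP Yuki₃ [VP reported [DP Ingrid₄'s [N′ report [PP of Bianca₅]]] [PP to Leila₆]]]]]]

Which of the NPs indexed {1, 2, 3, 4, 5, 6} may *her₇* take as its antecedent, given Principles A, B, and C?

{1}

*her* is a pronoun, so Principle B applies: it must be free in its binding domain.
Binding domain of *her₇*: the matrix TP, whose subject is [Maya₁'s mother]₂.
*Maya₁* and the pronoun do not c-command one another → neither Principle B nor Principle C is at stake; coindexation permitted.
*[Maya₁'s mother]₂* c-commands the pronoun within its binding domain → coindexation would violate Principle B.
*Yuki₃*: the pronoun c-commands this R-expression → coindexation would violate Principle C on *Yuki₃*.
*Ingrid₄*: the pronoun c-commands this R-expression → coindexation would violate Principle C on *Ingrid₄*.
*Bianca₅*: the pronoun c-commands this R-expression → coindexation would violate Principle C on *Bianca₅*.
*Leila₆*: the pronoun c-commands this R-expression → coindexation would violate Principle C on *Leila₆*.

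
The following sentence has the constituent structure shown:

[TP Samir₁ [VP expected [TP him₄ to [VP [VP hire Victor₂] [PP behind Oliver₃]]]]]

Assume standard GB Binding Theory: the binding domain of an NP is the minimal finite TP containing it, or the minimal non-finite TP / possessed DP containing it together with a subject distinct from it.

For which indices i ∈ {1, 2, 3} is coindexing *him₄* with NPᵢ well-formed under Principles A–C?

none

*him* is a pronoun, so Principle B applies: it must be free in its binding domain.
Binding domain of *him₄*: the matrix TP, whose subject is Samir₁.
*Samir₁* c-commands the pronoun within its binding domain → coindexation would violate Principle B.
*Victor₂*: the pronoun c-commands this R-expression → coindexation would violate Principle C on *Victor₂*.
*Oliver₃*: the pronoun c-commands this R-expression → coindexation would violate Principle C on *Oliver₃*.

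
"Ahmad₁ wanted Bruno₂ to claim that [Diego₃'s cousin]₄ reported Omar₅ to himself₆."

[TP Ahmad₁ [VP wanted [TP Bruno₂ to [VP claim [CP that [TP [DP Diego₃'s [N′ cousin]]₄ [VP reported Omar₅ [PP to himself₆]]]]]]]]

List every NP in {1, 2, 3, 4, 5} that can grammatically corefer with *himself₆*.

{4, 5}

*himself* is an anaphor, so Principle A applies: it must be bound in its binding domain.
Binding domain of *himself₆*: the embedded TP, whose subject is [Diego₃'s cousin]₄.
*Ahmad₁* c-commands the anaphor but is outside its binding domain → cannot satisfy Principle A.
*Bruno₂* c-commands the anaphor but is outside its binding domain → cannot satisfy Principle A.
*Diego₃* does not c-command the anaphor → cannot bind it.
*[Diego₃'s cousin]₄* c-commands the anaphor within its binding domain → licit binder.
*Omar₅* c-commands the anaphor within its binding domain → licit binder.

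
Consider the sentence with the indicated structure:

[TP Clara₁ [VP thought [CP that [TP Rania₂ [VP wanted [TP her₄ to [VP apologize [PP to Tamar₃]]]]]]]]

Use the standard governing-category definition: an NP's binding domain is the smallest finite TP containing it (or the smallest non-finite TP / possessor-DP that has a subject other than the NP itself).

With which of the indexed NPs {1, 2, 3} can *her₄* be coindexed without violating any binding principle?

{1}

*her* is a pronoun, so Principle B applies: it must be free in its binding domain.
Binding domain of *her₄*: the embedded TP, whose subject is Rania₂.
*Clara₁* c-commands the pronoun but from outside its binding domain, and is not c-commanded by it → coindexation permitted.
*Rania₂* c-commands the pronoun within its binding domain → coindexation would violate Principle B.
*Tamar₃*: the pronoun c-commands this R-expression → coindexation would violate Principle C on *Tamar₃*.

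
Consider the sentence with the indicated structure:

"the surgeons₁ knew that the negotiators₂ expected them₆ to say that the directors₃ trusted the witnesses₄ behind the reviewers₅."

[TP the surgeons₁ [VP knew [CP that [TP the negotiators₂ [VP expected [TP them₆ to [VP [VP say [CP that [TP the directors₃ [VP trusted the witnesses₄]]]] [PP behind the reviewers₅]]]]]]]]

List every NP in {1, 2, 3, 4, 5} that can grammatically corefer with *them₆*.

{1}

*them* is a pronoun, so Principle B applies: it must be free in its binding domain.
Binding domain of *them₆*: the embedded TP, whose subject is the negotiators₂.
*the surgeons₁* c-commands the pronoun but from outside its binding domain, and is not c-commanded by it → coindexation permitted.
*the negotiators₂* c-commands the pronoun within its binding domain → coindexation would violate Principle B.
*the directors₃*: the pronoun c-commands this R-expression → coindexation would violate Principle C on *the directors₃*.
*the witnesses₄*: the pronoun c-commands this R-expression → coindexation would violate Principle C on *the witnesses₄*.
*the reviewers₅*: the pronoun c-commands this R-expression → coindexation would violate Principle C on *the reviewers₅*.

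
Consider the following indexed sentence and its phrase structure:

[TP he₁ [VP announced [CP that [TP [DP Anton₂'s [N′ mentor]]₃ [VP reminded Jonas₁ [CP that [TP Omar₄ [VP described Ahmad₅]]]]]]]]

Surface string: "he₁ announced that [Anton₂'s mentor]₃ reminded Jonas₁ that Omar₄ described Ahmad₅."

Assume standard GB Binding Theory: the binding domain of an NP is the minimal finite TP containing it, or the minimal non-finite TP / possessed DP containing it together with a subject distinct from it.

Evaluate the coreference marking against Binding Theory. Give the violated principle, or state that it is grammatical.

The two coindexed NPs are *he₁* and *Jonas₁*.
*Jonas₁* is an R-expression. Principle C requires it to be free everywhere.
*he₁* c-commands it and carries the same index.
The R-expression is bound → Principle C violation.

Principle C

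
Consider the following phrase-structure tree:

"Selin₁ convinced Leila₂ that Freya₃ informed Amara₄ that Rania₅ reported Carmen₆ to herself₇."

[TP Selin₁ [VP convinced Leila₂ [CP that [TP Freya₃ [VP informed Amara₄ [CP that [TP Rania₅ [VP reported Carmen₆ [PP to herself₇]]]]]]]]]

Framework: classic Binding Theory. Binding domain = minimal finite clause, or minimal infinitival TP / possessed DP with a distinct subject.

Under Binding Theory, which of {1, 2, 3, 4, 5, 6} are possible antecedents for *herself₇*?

{5, 6}

*herself* is an anaphor, so Principle A applies: it must be bound in its binding domain.
Binding domain of *herself₇*: the embedded TP, whose subject is Rania₅.
*Selin₁* c-commands the anaphor but is outside its binding domain → cannot satisfy Principle A.
*Leila₂* c-commands the anaphor but is outside its binding domain → cannot satisfy Principle A.
*Freya₃* c-commands the anaphor but is outside its binding domain → cannot satisfy Principle A.
*Amara₄* c-commands the anaphor but is outside its binding domain → cannot satisfy Principle A.
*Rania₅* c-commands the anaphor within its binding domain → licit binder.
*Carmen₆* c-commands the anaphor within its binding domain → licit binder.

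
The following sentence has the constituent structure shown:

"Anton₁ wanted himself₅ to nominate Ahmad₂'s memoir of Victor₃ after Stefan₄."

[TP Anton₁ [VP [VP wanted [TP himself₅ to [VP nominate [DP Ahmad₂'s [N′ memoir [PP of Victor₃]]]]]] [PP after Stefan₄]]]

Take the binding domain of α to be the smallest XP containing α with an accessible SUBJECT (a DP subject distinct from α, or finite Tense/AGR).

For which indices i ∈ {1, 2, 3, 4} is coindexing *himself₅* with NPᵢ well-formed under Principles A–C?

{1}

*himself* is an anaphor, so Principle A applies: it must be bound in its binding domain.
Binding domain of *himself₅*: the matrix TP, whose subject is Anton₁.
*Anton₁* c-commands the anaphor within its binding domain → licit binder.
*Ahmad₂* does not c-command the anaphor → cannot bind it.
*Victor₃* does not c-command the anaphor → cannot bind it.
*Stefan₄* does not c-command the anaphor → cannot bind it.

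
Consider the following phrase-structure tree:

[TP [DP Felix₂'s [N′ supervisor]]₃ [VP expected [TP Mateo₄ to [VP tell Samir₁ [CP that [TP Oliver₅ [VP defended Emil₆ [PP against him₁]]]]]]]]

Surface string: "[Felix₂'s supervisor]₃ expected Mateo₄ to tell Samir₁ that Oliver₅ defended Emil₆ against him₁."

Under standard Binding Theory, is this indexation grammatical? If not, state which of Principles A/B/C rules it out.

grammatical

The two coindexed NPs are *Samir₁* and *him₁*.
*him₁* is a pronoun; its binding domain is the embedded TP, whose subject is Oliver₅. Within that domain it is c-commanded only by *Oliver₅*, *Emil₆*, which carry a different index — the pronoun is free locally, so Principle B holds.
*Samir₁* is an R-expression; *him₁* does not c-command it, and no other NP shares its index, so Principle C is satisfied.
All principles are respected.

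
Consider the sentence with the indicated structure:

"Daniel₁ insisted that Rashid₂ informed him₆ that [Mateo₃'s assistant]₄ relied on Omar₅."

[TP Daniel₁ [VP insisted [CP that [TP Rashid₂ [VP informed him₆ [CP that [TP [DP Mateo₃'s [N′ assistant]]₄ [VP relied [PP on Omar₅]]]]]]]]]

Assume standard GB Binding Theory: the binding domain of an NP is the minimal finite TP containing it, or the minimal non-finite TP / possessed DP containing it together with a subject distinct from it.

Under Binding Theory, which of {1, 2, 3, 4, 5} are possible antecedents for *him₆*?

{1}

*him* is a pronoun, so Principle B applies: it must be free in its binding domain.
Binding domain of *him₆*: the embedded TP, whose subject is Rashid₂.
*Daniel₁* c-commands the pronoun but from outside its binding domain, and is not c-commanded by it → coindexation permitted.
*Rashid₂* c-commands the pronoun within its binding domain → coindexation would violate Principle B.
*Mateo₃*: the pronoun c-commands this R-expression → coindexation would violate Principle C on *Mateo₃*.
*[Mateo₃'s assistant]₄*: the pronoun c-commands this R-expression → coindexation would violate Principle C on *[Mateo₃'s assistant]₄*.
*Omar₅*: the pronoun c-commands this R-expression → coindexation would violate Principle C on *Omar₅*.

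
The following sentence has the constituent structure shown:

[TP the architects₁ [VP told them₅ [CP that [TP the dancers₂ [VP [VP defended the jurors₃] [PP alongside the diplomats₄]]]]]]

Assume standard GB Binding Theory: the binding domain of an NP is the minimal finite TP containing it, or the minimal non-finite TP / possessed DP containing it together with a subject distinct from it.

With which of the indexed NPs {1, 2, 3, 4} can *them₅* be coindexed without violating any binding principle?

*them* is a pronoun, so Principle B applies: it must be free in its binding domain.
Binding domain of *them₅*: the matrix TP, whose subject is the architects₁.
*the architects₁* c-commands the pronoun within its binding domain → coindexation would violate Principle B.
*the dancers₂*: the pronoun c-commands this R-expression → coindexation would violate Principle C on *the dancers₂*.
*the jurors₃*: the pronoun c-commands this R-expression → coindexation would violate Principle C on *the jurors₃*.
*the diplomats₄*: the pronoun c-commands this R-expression → coindexation would violate Principle C on *the diplomats₄*.

none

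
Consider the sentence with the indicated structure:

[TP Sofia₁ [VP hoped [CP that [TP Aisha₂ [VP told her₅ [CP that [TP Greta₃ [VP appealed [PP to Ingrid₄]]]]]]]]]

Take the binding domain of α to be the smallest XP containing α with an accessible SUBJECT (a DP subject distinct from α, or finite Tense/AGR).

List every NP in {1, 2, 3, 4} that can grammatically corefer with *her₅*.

*her* is a pronoun, so Principle B applies: it must be free in its binding domain.
Binding domain of *her₅*: the embedded TP, whose subject is Aisha₂.
*Sofia₁* c-commands the pronoun but from outside its binding domain, and is not c-commanded by it → coindexation permitted.
*Aisha₂* c-commands the pronoun within its binding domain → coindexation would violate Principle B.
*Greta₃*: the pronoun c-commands this R-expression → coindexation would violate Principle C on *Greta₃*.
*Ingrid₄*: the pronoun c-commands this R-expression → coindexation would violate Principle C on *Ingrid₄*.

{1}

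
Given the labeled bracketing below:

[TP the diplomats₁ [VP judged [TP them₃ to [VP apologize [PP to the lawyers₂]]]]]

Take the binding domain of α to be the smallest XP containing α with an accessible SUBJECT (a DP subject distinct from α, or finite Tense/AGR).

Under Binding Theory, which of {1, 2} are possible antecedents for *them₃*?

none

*them* is a pronoun, so Principle B applies: it must be free in its binding domain.
Binding domain of *them₃*: the matrix TP, whose subject is the diplomats₁.
*the diplomats₁* c-commands the pronoun within its binding domain → coindexation would violate Principle B.
*the lawyers₂*: the pronoun c-commands this R-expression → coindexation would violate Principle C on *the lawyers₂*.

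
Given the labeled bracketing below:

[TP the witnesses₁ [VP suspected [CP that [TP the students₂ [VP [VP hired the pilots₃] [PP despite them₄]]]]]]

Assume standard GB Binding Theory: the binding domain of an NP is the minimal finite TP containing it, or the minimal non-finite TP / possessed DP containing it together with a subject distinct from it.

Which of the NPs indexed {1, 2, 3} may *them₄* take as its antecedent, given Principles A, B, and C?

{1, 3}

*them* is a pronoun, so Principle B applies: it must be free in its binding domain.
Binding domain of *them₄*: the embedded TP, whose subject is the students₂.
*the witnesses₁* c-commands the pronoun but from outside its binding domain, and is not c-commanded by it → coindexation permitted.
*the students₂* c-commands the pronoun within its binding domain → coindexation would violate Principle B.
*the pilots₃* and the pronoun do not c-command one another → neither Principle B nor Principle C is at stake; coindexation permitted.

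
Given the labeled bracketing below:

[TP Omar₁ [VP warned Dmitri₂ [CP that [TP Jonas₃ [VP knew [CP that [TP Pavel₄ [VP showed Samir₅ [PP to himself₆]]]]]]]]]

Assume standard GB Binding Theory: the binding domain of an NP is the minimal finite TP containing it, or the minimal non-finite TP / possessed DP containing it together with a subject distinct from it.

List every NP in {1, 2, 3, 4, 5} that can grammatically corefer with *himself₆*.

*himself* is an anaphor, so Principle A applies: it must be bound in its binding domain.
Binding domain of *himself₆*: the embedded TP, whose subject is Pavel₄.
*Omar₁* c-commands the anaphor but is outside its binding domain → cannot satisfy Principle A.
*Dmitri₂* c-commands the anaphor but is outside its binding domain → cannot satisfy Principle A.
*Jonas₃* c-commands the anaphor but is outside its binding domain → cannot satisfy Principle A.
*Pavel₄* c-commands the anaphor within its binding domain → licit binder.
*Samir₅* c-commands the anaphor within its binding domain → licit binder.

{4, 5}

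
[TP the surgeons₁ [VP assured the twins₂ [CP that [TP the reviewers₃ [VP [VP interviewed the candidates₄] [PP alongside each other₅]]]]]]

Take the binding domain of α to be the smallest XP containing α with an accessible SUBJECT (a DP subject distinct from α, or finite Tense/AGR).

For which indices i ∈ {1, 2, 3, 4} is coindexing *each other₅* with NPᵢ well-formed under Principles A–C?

*each other* is an anaphor, so Principle A applies: it must be bound in its binding domain.
Binding domain of *each other₅*: the embedded TP, whose subject is the reviewers₃.
*the surgeons₁* c-commands the anaphor but is outside its binding domain → cannot satisfy Principle A.
*the twins₂* c-commands the anaphor but is outside its binding domain → cannot satisfy Principle A.
*the reviewers₃* c-commands the anaphor within its binding domain → licit binder.
*the candidates₄* does not c-command the anaphor → cannot bind it.

{3}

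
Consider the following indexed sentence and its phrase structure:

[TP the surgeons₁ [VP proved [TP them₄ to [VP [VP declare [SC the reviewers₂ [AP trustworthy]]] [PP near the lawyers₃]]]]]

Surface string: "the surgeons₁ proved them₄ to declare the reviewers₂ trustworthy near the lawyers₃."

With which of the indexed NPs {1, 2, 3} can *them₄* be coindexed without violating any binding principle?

*them* is a pronoun, so Principle B applies: it must be free in its binding domain.
Binding domain of *them₄*: the matrix TP, whose subject is the surgeons₁.
*the surgeons₁* c-commands the pronoun within its binding domain → coindexation would violate Principle B.
*the reviewers₂*: the pronoun c-commands this R-expression → coindexation would violate Principle C on *the reviewers₂*.
*the lawyers₃*: the pronoun c-commands this R-expression → coindexation would violate Principle C on *the lawyers₃*.

none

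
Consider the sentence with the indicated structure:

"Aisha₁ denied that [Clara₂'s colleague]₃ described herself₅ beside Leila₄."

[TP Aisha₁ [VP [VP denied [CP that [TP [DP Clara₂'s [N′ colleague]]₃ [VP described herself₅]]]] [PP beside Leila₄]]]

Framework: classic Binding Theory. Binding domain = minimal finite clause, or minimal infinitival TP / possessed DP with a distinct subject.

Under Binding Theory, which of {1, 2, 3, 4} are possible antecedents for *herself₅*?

*herself* is an anaphor, so Principle A applies: it must be bound in its binding domain.
Binding domain of *herself₅*: the embedded TP, whose subject is [Clara₂'s colleague]₃.
*Aisha₁* c-commands the anaphor but is outside its binding domain → cannot satisfy Principle A.
*Clara₂* does not c-command the anaphor → cannot bind it.
*[Clara₂'s colleague]₃* c-commands the anaphor within its binding domain → licit binder.
*Leila₄* does not c-command the anaphor → cannot bind it.

{3}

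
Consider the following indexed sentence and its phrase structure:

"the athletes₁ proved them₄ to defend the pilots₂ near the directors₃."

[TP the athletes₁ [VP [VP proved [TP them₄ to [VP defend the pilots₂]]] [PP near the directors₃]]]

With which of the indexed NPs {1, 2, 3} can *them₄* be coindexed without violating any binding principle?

*them* is a pronoun, so Principle B applies: it must be free in its binding domain.
Binding domain of *them₄*: the matrix TP, whose subject is the athletes₁.
*the athletes₁* c-commands the pronoun within its binding domain → coindexation would violate Principle B.
*the pilots₂*: the pronoun c-commands this R-expression → coindexation would violate Principle C on *the pilots₂*.
*the directors₃* and the pronoun do not c-command one another → neither Principle B nor Principle C is at stake; coindexation permitted.

{3}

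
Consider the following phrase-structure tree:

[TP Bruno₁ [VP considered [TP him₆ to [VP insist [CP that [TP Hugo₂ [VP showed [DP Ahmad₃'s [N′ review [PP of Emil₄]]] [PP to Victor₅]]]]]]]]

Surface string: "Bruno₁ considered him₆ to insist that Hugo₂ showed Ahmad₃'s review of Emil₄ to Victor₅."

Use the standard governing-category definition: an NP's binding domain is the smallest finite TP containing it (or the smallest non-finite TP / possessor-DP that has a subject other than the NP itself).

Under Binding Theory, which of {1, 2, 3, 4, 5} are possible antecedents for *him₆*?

none

*him* is a pronoun, so Principle B applies: it must be free in its binding domain.
Binding domain of *him₆*: the matrix TP, whose subject is Bruno₁.
*Bruno₁* c-commands the pronoun within its binding domain → coindexation would violate Principle B.
*Hugo₂*: the pronoun c-commands this R-expression → coindexation would violate Principle C on *Hugo₂*.
*Ahmad₃*: the pronoun c-commands this R-expression → coindexation would violate Principle C on *Ahmad₃*.
*Emil₄*: the pronoun c-commands this R-expression → coindexation would violate Principle C on *Emil₄*.
*Victor₅*: the pronoun c-commands this R-expression → coindexation would violate Principle C on *Victor₅*.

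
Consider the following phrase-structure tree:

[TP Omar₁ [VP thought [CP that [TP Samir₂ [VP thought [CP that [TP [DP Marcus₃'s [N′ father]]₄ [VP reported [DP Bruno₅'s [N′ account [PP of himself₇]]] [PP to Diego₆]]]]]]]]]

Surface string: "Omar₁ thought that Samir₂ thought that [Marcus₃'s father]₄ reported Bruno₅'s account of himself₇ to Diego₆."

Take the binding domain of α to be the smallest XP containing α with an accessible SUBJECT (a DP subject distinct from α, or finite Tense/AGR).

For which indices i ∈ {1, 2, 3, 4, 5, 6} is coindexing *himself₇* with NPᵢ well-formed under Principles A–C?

{5}

*himself* is an anaphor, so Principle A applies: it must be bound in its binding domain.
Binding domain of *himself₇*: the possessed DP, whose subject is Bruno₅.
*Omar₁* c-commands the anaphor but is outside its binding domain → cannot satisfy Principle A.
*Samir₂* c-commands the anaphor but is outside its binding domain → cannot satisfy Principle A.
*Marcus₃* does not c-command the anaphor → cannot bind it.
*[Marcus₃'s father]₄* c-commands the anaphor but is outside its binding domain → cannot satisfy Principle A.
*Bruno₅* c-commands the anaphor within its binding domain → licit binder.
*Diego₆* does not c-command the anaphor → cannot bind it.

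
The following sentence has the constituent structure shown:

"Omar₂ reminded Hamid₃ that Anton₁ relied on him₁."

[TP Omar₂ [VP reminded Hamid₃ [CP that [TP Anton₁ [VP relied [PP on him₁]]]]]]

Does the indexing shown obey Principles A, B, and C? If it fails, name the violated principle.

Principle B

The two coindexed NPs are *Anton₁* and *him₁*.
*him₁* is a pronoun. Its binding domain is the embedded TP, whose subject is Anton₁.
*Anton₁* c-commands it within that domain and carries the same index.
The pronoun is locally bound → Principle B violation.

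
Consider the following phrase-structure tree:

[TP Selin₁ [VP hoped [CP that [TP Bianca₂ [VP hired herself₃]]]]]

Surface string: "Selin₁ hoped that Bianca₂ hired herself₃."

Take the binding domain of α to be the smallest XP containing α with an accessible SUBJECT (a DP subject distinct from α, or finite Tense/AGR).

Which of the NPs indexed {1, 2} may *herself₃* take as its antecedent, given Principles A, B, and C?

*herself* is an anaphor, so Principle A applies: it must be bound in its binding domain.
Binding domain of *herself₃*: the embedded TP, whose subject is Bianca₂.
*Selin₁* c-commands the anaphor but is outside its binding domain → cannot satisfy Principle A.
*Bianca₂* c-commands the anaphor within its binding domain → licit binder.

{2}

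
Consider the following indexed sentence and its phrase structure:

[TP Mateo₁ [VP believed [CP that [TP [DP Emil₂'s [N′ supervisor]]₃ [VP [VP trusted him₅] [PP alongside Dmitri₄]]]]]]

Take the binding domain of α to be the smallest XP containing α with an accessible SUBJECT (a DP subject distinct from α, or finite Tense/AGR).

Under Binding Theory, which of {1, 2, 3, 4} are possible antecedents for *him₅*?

*him* is a pronoun, so Principle B applies: it must be free in its binding domain.
Binding domain of *him₅*: the embedded TP, whose subject is [Emil₂'s supervisor]₃.
*Mateo₁* c-commands the pronoun but from outside its binding domain, and is not c-commanded by it → coindexation permitted.
*Emil₂* and the pronoun do not c-command one another → neither Principle B nor Principle C is at stake; coindexation permitted.
*[Emil₂'s supervisor]₃* c-commands the pronoun within its binding domain → coindexation would violate Principle B.
*Dmitri₄* and the pronoun do not c-command one another → neither Principle B nor Principle C is at stake; coindexation permitted.

{1, 2, 4}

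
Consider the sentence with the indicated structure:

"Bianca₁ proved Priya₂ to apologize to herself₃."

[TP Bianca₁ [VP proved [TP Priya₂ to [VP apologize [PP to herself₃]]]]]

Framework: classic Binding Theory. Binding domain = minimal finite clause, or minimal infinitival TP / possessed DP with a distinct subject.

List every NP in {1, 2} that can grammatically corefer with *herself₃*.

*herself* is an anaphor, so Principle A applies: it must be bound in its binding domain.
Binding domain of *herself₃*: the embedded TP, whose subject is Priya₂.
*Bianca₁* c-commands the anaphor but is outside its binding domain → cannot satisfy Principle A.
*Priya₂* c-commands the anaphor within its binding domain → licit binder.

{2}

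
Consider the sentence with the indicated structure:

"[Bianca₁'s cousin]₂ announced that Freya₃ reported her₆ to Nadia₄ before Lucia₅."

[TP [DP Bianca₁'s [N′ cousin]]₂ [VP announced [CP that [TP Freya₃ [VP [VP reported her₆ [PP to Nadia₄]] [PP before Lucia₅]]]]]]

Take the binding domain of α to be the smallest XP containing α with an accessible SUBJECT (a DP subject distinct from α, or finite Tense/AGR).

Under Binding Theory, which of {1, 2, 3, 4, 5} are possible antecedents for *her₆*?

{1, 2, 5}

*her* is a pronoun, so Principle B applies: it must be free in its binding domain.
Binding domain of *her₆*: the embedded TP, whose subject is Freya₃.
*Bianca₁* and the pronoun do not c-command one another → neither Principle B nor Principle C is at stake; coindexation permitted.
*[Bianca₁'s cousin]₂* c-commands the pronoun but from outside its binding domain, and is not c-commanded by it → coindexation permitted.
*Freya₃* c-commands the pronoun within its binding domain → coindexation would violate Principle B.
*Nadia₄*: the pronoun c-commands this R-expression → coindexation would violate Principle C on *Nadia₄*.
*Lucia₅* and the pronoun do not c-command one another → neither Principle B nor Principle C is at stake; coindexation permitted.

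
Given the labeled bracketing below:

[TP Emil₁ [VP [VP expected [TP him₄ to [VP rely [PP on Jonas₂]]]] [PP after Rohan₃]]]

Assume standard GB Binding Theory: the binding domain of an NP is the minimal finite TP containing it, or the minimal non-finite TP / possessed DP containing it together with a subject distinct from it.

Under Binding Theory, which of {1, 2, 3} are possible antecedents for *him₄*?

{3}

*him* is a pronoun, so Principle B applies: it must be free in its binding domain.
Binding domain of *him₄*: the matrix TP, whose subject is Emil₁.
*Emil₁* c-commands the pronoun within its binding domain → coindexation would violate Principle B.
*Jonas₂*: the pronoun c-commands this R-expression → coindexation would violate Principle C on *Jonas₂*.
*Rohan₃* and the pronoun do not c-command one another → neither Principle B nor Principle C is at stake; coindexation permitted.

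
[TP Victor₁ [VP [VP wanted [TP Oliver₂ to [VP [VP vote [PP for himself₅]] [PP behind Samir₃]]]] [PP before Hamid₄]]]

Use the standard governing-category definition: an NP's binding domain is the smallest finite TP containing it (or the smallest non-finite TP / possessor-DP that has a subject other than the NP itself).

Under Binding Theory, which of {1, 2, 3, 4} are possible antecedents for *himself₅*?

{2}

*himself* is an anaphor, so Principle A applies: it must be bound in its binding domain.
Binding domain of *himself₅*: the embedded TP, whose subject is Oliver₂.
*Victor₁* c-commands the anaphor but is outside its binding domain → cannot satisfy Principle A.
*Oliver₂* c-commands the anaphor within its binding domain → licit binder.
*Samir₃* does not c-command the anaphor → cannot bind it.
*Hamid₄* does not c-command the anaphor → cannot bind it.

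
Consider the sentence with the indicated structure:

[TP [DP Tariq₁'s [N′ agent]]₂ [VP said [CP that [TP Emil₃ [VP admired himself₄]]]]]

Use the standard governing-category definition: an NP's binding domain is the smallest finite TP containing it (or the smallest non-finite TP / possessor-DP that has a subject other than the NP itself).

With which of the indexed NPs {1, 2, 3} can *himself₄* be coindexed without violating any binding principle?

{3}

*himself* is an anaphor, so Principle A applies: it must be bound in its binding domain.
Binding domain of *himself₄*: the embedded TP, whose subject is Emil₃.
*Tariq₁* does not c-command the anaphor → cannot bind it.
*[Tariq₁'s agent]₂* c-commands the anaphor but is outside its binding domain → cannot satisfy Principle A.
*Emil₃* c-commands the anaphor within its binding domain → licit binder.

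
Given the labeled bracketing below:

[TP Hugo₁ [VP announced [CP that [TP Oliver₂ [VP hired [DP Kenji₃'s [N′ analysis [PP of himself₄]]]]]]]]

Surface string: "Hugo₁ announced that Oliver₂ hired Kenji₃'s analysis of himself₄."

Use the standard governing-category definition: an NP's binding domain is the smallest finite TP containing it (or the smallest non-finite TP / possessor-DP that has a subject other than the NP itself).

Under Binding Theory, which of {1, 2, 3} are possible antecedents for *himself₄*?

{3}

*himself* is an anaphor, so Principle A applies: it must be bound in its binding domain.
Binding domain of *himself₄*: the possessed DP, whose subject is Kenji₃.
*Hugo₁* c-commands the anaphor but is outside its binding domain → cannot satisfy Principle A.
*Oliver₂* c-commands the anaphor but is outside its binding domain → cannot satisfy Principle A.
*Kenji₃* c-commands the anaphor within its binding domain → licit binder.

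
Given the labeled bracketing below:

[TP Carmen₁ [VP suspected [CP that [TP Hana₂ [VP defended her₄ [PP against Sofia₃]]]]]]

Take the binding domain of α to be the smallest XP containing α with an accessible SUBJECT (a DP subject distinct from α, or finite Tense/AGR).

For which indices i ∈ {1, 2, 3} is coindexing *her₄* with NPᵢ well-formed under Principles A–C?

*her* is a pronoun, so Principle B applies: it must be free in its binding domain.
Binding domain of *her₄*: the embedded TP, whose subject is Hana₂.
*Carmen₁* c-commands the pronoun but from outside its binding domain, and is not c-commanded by it → coindexation permitted.
*Hana₂* c-commands the pronoun within its binding domain → coindexation would violate Principle B.
*Sofia₃*: the pronoun c-commands this R-expression → coindexation would violate Principle C on *Sofia₃*.

{1}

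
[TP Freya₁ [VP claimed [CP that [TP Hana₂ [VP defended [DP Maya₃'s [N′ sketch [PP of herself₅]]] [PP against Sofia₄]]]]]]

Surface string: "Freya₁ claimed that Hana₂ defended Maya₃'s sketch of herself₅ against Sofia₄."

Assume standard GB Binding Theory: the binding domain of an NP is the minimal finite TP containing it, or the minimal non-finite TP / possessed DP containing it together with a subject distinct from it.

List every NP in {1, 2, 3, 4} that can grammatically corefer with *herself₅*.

{3}

*herself* is an anaphor, so Principle A applies: it must be bound in its binding domain.
Binding domain of *herself₅*: the possessed DP, whose subject is Maya₃.
*Freya₁* c-commands the anaphor but is outside its binding domain → cannot satisfy Principle A.
*Hana₂* c-commands the anaphor but is outside its binding domain → cannot satisfy Principle A.
*Maya₃* c-commands the anaphor within its binding domain → licit binder.
*Sofia₄* does not c-command the anaphor → cannot bind it.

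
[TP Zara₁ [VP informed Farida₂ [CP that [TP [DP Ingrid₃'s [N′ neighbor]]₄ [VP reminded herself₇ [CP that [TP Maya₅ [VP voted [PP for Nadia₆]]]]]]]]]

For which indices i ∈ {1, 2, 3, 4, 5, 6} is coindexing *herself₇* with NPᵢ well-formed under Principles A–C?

*herself* is an anaphor, so Principle A applies: it must be bound in its binding domain.
Binding domain of *herself₇*: the embedded TP, whose subject is [Ingrid₃'s neighbor]₄.
*Zara₁* c-commands the anaphor but is outside its binding domain → cannot satisfy Principle A.
*Farida₂* c-commands the anaphor but is outside its binding domain → cannot satisfy Principle A.
*Ingrid₃* does not c-command the anaphor → cannot bind it.
*[Ingrid₃'s neighbor]₄* c-commands the anaphor within its binding domain → licit binder.
*Maya₅* does not c-command the anaphor → cannot bind it.
*Nadia₆* does not c-command the anaphor → cannot bind it.

{4}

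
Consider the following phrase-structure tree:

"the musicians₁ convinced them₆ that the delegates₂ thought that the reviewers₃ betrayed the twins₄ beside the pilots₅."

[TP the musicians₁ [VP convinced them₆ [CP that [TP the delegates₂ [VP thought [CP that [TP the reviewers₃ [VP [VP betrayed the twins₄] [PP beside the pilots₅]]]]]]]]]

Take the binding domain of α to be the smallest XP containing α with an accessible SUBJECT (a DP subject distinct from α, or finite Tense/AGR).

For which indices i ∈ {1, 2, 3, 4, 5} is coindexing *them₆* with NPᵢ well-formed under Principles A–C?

*them* is a pronoun, so Principle B applies: it must be free in its binding domain.
Binding domain of *them₆*: the matrix TP, whose subject is the musicians₁.
*the musicians₁* c-commands the pronoun within its binding domain → coindexation would violate Principle B.
*the delegates₂*: the pronoun c-commands this R-expression → coindexation would violate Principle C on *the delegates₂*.
*the reviewers₃*: the pronoun c-commands this R-expression → coindexation would violate Principle C on *the reviewers₃*.
*the twins₄*: the pronoun c-commands this R-expression → coindexation would violate Principle C on *the twins₄*.
*the pilots₅*: the pronoun c-commands this R-expression → coindexation would violate Principle C on *the pilots₅*.

none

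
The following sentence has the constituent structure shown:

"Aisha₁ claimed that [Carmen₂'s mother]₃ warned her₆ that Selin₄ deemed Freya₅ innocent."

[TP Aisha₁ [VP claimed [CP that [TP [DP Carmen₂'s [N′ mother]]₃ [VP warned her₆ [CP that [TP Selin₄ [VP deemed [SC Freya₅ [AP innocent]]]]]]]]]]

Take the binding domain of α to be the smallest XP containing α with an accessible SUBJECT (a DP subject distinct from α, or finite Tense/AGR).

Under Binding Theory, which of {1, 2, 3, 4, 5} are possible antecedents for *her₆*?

*her* is a pronoun, so Principle B applies: it must be free in its binding domain.
Binding domain of *her₆*: the embedded TP, whose subject is [Carmen₂'s mother]₃.
*Aisha₁* c-commands the pronoun but from outside its binding domain, and is not c-commanded by it → coindexation permitted.
*Carmen₂* and the pronoun do not c-command one another → neither Principle B nor Principle C is at stake; coindexation permitted.
*[Carmen₂'s mother]₃* c-commands the pronoun within its binding domain → coindexation would violate Principle B.
*Selin₄*: the pronoun c-commands this R-expression → coindexation would violate Principle C on *Selin₄*.
*Freya₅*: the pronoun c-commands this R-expression → coindexation would violate Principle C on *Freya₅*.

{1, 2}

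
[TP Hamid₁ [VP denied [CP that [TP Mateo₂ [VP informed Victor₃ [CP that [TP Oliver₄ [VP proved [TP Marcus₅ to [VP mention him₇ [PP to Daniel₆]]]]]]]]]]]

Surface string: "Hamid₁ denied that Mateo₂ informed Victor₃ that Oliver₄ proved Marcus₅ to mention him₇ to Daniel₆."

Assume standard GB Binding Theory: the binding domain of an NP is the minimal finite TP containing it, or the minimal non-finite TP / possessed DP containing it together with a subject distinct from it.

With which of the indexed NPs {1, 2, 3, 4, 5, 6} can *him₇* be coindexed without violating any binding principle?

{1, 2, 3, 4}

*him* is a pronoun, so Principle B applies: it must be free in its binding domain.
Binding domain of *him₇*: the embedded TP, whose subject is Marcus₅.
*Hamid₁* c-commands the pronoun but from outside its binding domain, and is not c-commanded by it → coindexation permitted.
*Mateo₂* c-commands the pronoun but from outside its binding domain, and is not c-commanded by it → coindexation permitted.
*Victor₃* c-commands the pronoun but from outside its binding domain, and is not c-commanded by it → coindexation permitted.
*Oliver₄* c-commands the pronoun but from outside its binding domain, and is not c-commanded by it → coindexation permitted.
*Marcus₅* c-commands the pronoun within its binding domain → coindexation would violate Principle B.
*Daniel₆*: the pronoun c-commands this R-expression → coindexation would violate Principle C on *Daniel₆*.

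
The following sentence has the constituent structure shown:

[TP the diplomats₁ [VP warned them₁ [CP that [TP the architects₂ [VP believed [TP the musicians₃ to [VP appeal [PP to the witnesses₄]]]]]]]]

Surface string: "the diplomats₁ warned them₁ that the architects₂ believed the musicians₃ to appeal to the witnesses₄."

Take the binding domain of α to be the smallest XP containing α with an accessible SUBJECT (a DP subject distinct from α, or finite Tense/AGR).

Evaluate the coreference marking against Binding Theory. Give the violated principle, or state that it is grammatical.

Principle B

The two coindexed NPs are *the diplomats₁* and *them₁*.
*them₁* is a pronoun. Its binding domain is the matrix TP, whose subject is the diplomats₁.
*the diplomats₁* c-commands it within that domain and carries the same index.
The pronoun is locally bound → Principle B violation.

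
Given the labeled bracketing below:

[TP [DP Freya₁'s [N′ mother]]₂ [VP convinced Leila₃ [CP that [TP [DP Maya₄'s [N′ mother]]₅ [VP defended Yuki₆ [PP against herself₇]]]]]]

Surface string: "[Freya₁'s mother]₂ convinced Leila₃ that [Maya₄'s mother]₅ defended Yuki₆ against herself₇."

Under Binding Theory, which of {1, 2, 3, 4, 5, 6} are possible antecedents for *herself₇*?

*herself* is an anaphor, so Principle A applies: it must be bound in its binding domain.
Binding domain of *herself₇*: the embedded TP, whose subject is [Maya₄'s mother]₅.
*Freya₁* does not c-command the anaphor → cannot bind it.
*[Freya₁'s mother]₂* c-commands the anaphor but is outside its binding domain → cannot satisfy Principle A.
*Leila₃* c-commands the anaphor but is outside its binding domain → cannot satisfy Principle A.
*Maya₄* does not c-command the anaphor → cannot bind it.
*[Maya₄'s mother]₅* c-commands the anaphor within its binding domain → licit binder.
*Yuki₆* c-commands the anaphor within its binding domain → licit binder.

{5, 6}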